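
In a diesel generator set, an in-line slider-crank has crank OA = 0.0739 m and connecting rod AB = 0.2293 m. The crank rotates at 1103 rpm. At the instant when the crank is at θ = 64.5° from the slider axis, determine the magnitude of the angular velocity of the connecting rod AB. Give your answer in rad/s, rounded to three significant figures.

ω = 115.5 rad/s (converted from 1103 rpm).
The rod makes angle φ with the slider axis where L sinφ = r sinθ; differentiating, L cosφ·φ̇ = r ω cosθ.
L cosφ = √(L² − r² sin²θ) = 0.21938 m.
|ω_rod| = r ω |cosθ| / √(L² − r² sin²θ) = 0.0739·115.5·0.43051/0.21938 = 16.75 rad/s.

16.8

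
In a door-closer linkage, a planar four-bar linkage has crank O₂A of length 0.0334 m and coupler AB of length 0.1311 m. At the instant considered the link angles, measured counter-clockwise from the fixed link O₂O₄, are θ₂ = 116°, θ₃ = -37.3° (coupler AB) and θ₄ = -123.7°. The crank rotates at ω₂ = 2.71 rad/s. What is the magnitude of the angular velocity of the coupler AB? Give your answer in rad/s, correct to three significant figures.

0.597

ω₂ = 2.71 rad/s
Differentiating the loop-closure r₂e^{iθ₂}+r₃e^{iθ₃}=r₁+r₄e^{iθ₄} gives r₂ω₂e^{iθ₂}+r₃ω₃e^{iθ₃}=r₄ω₄e^{iθ₄}.
Eliminating the other unknown: ω₃ = r₂ω₂ sin(θ₄−θ₂) / [r₃ sin(θ₃−θ₄)].
Numerator sine = +0.86340; denominator sine = +0.99803.
Result = 0.0334·2.71·(+0.86340) / (0.1311·(+0.99803)) = +0.59728 rad/s; magnitude 0.59728 rad/s.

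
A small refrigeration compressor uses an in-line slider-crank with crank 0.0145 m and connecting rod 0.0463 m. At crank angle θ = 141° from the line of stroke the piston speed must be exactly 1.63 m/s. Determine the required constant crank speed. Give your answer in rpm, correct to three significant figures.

For an in-line slider-crank, |v_piston| = rω|sinθ|·[1 + r cosθ/√(L² − r² sin²θ)].
With r = 0.0145 m, L = 0.0463 m, θ = 141°: the bracketed kinematic factor |dx/dθ| = 0.0068598 m.
ω = v/|dx/dθ| = 1.63/0.0068598 = 237.62 rad/s.
N = 60ω/(2π) = 2269.1 rpm.

2270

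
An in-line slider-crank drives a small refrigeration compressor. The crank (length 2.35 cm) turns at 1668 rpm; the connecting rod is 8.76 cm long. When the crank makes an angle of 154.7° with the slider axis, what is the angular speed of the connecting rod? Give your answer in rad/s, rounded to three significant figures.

ω = 174.7 rad/s (converted from 1668 rpm).
The rod makes angle φ with the slider axis where L sinφ = r sinθ; differentiating, L cosφ·φ̇ = r ω cosθ.
L cosφ = √(L² − r² sin²θ) = 0.087022 m.
|ω_rod| = r ω |cosθ| / √(L² − r² sin²θ) = 0.0235·174.7·0.90408/0.087022 = 42.645 rad/s.

42.6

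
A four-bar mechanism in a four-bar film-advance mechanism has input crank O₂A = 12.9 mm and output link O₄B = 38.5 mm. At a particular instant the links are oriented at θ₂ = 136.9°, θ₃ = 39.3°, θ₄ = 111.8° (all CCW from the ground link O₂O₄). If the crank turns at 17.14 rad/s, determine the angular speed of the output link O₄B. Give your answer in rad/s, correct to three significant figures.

ω₂ = 17.14 rad/s
Differentiating the loop-closure r₂e^{iθ₂}+r₃e^{iθ₃}=r₁+r₄e^{iθ₄} gives r₂ω₂e^{iθ₂}+r₃ω₃e^{iθ₃}=r₄ω₄e^{iθ₄}.
Eliminating the other unknown: ω₄ = r₂ω₂ sin(θ₂−θ₃) / [r₄ sin(θ₄−θ₃)].
Numerator sine = +0.99122; denominator sine = +0.95372.
Result = 0.0129·17.14·(+0.99122) / (0.0385·(+0.95372)) = +5.9688 rad/s; magnitude 5.9688 rad/s.

5.97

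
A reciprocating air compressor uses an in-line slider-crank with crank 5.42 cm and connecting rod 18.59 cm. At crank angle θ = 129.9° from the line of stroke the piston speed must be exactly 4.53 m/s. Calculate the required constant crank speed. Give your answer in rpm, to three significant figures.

1290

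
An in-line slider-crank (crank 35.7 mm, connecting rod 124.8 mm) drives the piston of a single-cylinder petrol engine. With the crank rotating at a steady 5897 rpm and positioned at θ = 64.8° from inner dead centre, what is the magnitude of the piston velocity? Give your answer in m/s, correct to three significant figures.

22.5

ω = 2π·5897/60 = 617.5 rad/s
For an in-line slider-crank, x = r cosθ + √(L² − r² sin²θ), so v = −rω sinθ·[1 + r cosθ/√(L² − r² sin²θ)].
With r = 0.0357 m, L = 0.1248 m, θ = 64.8°: √(L² − r² sin²θ) = 0.12055 m.
v = −0.0357·617.5·0.90483·[1 + 0.0357·0.42578/0.12055] = -22.463 m/s.
|v| = 22.463 m/s.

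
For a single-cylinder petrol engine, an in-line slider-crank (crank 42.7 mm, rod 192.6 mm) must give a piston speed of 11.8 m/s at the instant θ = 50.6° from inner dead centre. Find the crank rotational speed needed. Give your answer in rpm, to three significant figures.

2990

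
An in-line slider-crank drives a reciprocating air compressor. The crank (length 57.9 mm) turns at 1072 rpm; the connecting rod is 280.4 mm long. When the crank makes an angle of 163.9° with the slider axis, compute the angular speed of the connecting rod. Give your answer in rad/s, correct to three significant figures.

22.3

ω = 112.3 rad/s (converted from 1072 rpm).
The rod makes angle φ with the slider axis where L sinφ = r sinθ; differentiating, L cosφ·φ̇ = r ω cosθ.
L cosφ = √(L² − r² sin²θ) = 0.27994 m.
|ω_rod| = r ω |cosθ| / √(L² − r² sin²θ) = 0.0579·112.3·0.96078/0.27994 = 22.308 rad/s.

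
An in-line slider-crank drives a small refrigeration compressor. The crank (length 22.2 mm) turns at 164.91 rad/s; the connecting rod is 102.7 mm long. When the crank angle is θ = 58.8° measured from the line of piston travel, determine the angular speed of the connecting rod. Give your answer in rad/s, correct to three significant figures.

ω = 164.9 rad/s
The rod makes angle φ with the slider axis where L sinφ = r sinθ; differentiating, L cosφ·φ̇ = r ω cosθ.
L cosφ = √(L² − r² sin²θ) = 0.10093 m.
|ω_rod| = r ω |cosθ| / √(L² − r² sin²θ) = 0.0222·164.9·0.51803/0.10093 = 18.79 rad/s.

18.8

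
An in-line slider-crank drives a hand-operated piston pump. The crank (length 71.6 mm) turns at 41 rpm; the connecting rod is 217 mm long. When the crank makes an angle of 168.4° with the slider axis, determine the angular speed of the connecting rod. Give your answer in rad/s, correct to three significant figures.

ω = 4.294 rad/s (converted from 41 rpm).
The rod makes angle φ with the slider axis where L sinφ = r sinθ; differentiating, L cosφ·φ̇ = r ω cosθ.
L cosφ = √(L² − r² sin²θ) = 0.21652 m.
|ω_rod| = r ω |cosθ| / √(L² − r² sin²θ) = 0.0716·4.294·0.97958/0.21652 = 1.3908 rad/s.

1.39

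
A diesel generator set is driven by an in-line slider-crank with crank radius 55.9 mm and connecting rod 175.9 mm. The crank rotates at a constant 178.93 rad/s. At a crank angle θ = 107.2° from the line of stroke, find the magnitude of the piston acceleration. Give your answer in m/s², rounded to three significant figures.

ω = 178.9 rad/s
x(θ) = r cosθ + √(L² − r² sin²θ); with ω constant, a = ω²·d²x/dθ².
d²x/dθ² = −r cosθ − r²(cos2θ)/√u − r⁴ sin²2θ/(4u^{3/2}),  u = L² − r² sin²θ = 0.0280892 m².
Substituting r = 0.0559 m, L = 0.1759 m, θ = 107.2°: d²x/dθ² = +0.031749 m.
a = ω²·d²x/dθ² = (178.9)²·(+0.031749) = +1016.5 m/s²;  |a| = 1016.5 m/s².

1020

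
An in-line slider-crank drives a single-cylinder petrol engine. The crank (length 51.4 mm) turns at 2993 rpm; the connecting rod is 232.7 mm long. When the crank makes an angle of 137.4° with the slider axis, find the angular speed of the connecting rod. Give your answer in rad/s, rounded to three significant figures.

51.5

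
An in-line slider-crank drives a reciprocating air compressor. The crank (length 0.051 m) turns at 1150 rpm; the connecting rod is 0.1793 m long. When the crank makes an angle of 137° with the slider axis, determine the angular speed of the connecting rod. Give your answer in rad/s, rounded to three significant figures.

25.5

ω = 120.4 rad/s (converted from 1150 rpm).
The rod makes angle φ with the slider axis where L sinφ = r sinθ; differentiating, L cosφ·φ̇ = r ω cosθ.
L cosφ = √(L² − r² sin²θ) = 0.17589 m.
|ω_rod| = r ω |cosθ| / √(L² − r² sin²θ) = 0.051·120.4·0.73135/0.17589 = 25.537 rad/s.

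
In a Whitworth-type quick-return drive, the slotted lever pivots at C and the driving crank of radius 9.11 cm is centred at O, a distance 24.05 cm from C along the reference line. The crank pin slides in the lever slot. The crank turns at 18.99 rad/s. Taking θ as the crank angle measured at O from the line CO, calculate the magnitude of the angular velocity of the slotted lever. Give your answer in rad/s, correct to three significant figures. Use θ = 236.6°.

1.70

ω = 18.99 rad/s
Crank pin A relative to C: A = (d + r cosθ, r sinθ); lever angle φ = atan2(r sinθ, d + r cosθ).
Differentiating tanφ: φ̇ = rω(d cosθ + r)/(d² + r² + 2dr cosθ).
d² + r² + 2dr cosθ = |CA|² = 0.0420179 m²;  d cosθ + r = -0.041291 m.
|ω_lever| = |0.0911·18.99·-0.041291| / 0.0420179 = 1.7 rad/s.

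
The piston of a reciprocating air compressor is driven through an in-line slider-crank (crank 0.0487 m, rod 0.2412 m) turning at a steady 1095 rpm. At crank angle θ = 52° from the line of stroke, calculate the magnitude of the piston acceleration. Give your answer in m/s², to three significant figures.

ω = 2π·1095/60 = 114.7 rad/s
x(θ) = r cosθ + √(L² − r² sin²θ); with ω constant, a = ω²·d²x/dθ².
d²x/dθ² = −r cosθ − r²(cos2θ)/√u − r⁴ sin²2θ/(4u^{3/2}),  u = L² − r² sin²θ = 0.0567047 m².
Substituting r = 0.0487 m, L = 0.2412 m, θ = 52°: d²x/dθ² = -0.027671 m.
a = ω²·d²x/dθ² = (114.7)²·(-0.027671) = -363.84 m/s²;  |a| = 363.84 m/s².

364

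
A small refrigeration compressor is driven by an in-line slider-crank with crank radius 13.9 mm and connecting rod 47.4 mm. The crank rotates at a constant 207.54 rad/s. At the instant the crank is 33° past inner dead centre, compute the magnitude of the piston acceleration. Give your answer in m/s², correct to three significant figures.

ω = 207.5 rad/s
x(θ) = r cosθ + √(L² − r² sin²θ); with ω constant, a = ω²·d²x/dθ².
d²x/dθ² = −r cosθ − r²(cos2θ)/√u − r⁴ sin²2θ/(4u^{3/2}),  u = L² − r² sin²θ = 0.00218945 m².
Substituting r = 0.0139 m, L = 0.0474 m, θ = 33°: d²x/dθ² = -0.013413 m.
a = ω²·d²x/dθ² = (207.5)²·(-0.013413) = -577.74 m/s²;  |a| = 577.74 m/s².

578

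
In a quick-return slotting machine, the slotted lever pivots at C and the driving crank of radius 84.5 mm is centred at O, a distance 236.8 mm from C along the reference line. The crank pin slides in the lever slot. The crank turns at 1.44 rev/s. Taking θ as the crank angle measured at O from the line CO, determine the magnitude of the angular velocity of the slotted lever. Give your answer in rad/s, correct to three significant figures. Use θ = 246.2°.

ω = 9.048 rad/s (from 1.44 rev/s).
Crank pin A relative to C: A = (d + r cosθ, r sinθ); lever angle φ = atan2(r sinθ, d + r cosθ).
Differentiating tanφ: φ̇ = rω(d cosθ + r)/(d² + r² + 2dr cosθ).
d² + r² + 2dr cosθ = |CA|² = 0.0470649 m²;  d cosθ + r = -0.01106 m.
|ω_lever| = |0.0845·9.048·-0.01106| / 0.0470649 = 0.17965 rad/s.

0.180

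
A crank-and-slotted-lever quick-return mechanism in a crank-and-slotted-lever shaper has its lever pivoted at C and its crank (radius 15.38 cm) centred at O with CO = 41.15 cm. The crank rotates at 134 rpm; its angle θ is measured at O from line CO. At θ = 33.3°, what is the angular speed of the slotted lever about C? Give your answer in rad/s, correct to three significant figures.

ω = 14.03 rad/s (from 134 rpm).
Crank pin A relative to C: A = (d + r cosθ, r sinθ); lever angle φ = atan2(r sinθ, d + r cosθ).
Differentiating tanφ: φ̇ = rω(d cosθ + r)/(d² + r² + 2dr cosθ).
d² + r² + 2dr cosθ = |CA|² = 0.298781 m²;  d cosθ + r = +0.49773 m.
|ω_lever| = |0.1538·14.03·+0.49773| / 0.298781 = 3.5953 rad/s.

3.60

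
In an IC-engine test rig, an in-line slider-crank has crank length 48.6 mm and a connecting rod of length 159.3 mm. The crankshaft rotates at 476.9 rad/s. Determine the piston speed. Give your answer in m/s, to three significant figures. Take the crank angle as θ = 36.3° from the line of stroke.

ω = 476.9 rad/s
For an in-line slider-crank, x = r cosθ + √(L² − r² sin²θ), so v = −rω sinθ·[1 + r cosθ/√(L² − r² sin²θ)].
With r = 0.0486 m, L = 0.1593 m, θ = 36.3°: √(L² − r² sin²θ) = 0.15668 m.
v = −0.0486·476.9·0.59201·[1 + 0.0486·0.80593/0.15668] = -17.151 m/s.
|v| = 17.151 m/s.

17.2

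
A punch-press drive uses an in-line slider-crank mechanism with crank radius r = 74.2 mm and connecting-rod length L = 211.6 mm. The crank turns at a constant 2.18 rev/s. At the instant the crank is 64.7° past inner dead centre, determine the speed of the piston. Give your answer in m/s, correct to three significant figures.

1.06

ω = 2π·2.18 = 13.7 rad/s
For an in-line slider-crank, x = r cosθ + √(L² − r² sin²θ), so v = −rω sinθ·[1 + r cosθ/√(L² − r² sin²θ)].
With r = 0.0742 m, L = 0.2116 m, θ = 64.7°: √(L² − r² sin²θ) = 0.20068 m.
v = −0.0742·13.7·0.90408·[1 + 0.0742·0.42736/0.20068] = -1.064 m/s.
|v| = 1.064 m/s.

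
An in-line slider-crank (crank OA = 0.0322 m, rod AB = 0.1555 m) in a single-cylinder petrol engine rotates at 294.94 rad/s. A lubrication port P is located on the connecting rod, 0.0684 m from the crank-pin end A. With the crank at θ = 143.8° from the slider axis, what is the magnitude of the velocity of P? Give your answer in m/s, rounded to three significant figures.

6.74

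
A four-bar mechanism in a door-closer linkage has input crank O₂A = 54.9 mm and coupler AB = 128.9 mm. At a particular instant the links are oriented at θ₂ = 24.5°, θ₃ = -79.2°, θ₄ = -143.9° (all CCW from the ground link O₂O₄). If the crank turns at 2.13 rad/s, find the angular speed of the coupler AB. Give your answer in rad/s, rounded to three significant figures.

ω₂ = 2.13 rad/s
Differentiating the loop-closure r₂e^{iθ₂}+r₃e^{iθ₃}=r₁+r₄e^{iθ₄} gives r₂ω₂e^{iθ₂}+r₃ω₃e^{iθ₃}=r₄ω₄e^{iθ₄}.
Eliminating the other unknown: ω₃ = r₂ω₂ sin(θ₄−θ₂) / [r₃ sin(θ₃−θ₄)].
Numerator sine = -0.20108; denominator sine = +0.90408.
Result = 0.0549·2.13·(-0.20108) / (0.1289·(+0.90408)) = -0.20177 rad/s; magnitude 0.20177 rad/s.

0.202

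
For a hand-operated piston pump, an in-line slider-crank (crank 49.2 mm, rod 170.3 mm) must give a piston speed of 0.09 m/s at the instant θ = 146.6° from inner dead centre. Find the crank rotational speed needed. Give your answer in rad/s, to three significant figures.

For an in-line slider-crank, |v_piston| = rω|sinθ|·[1 + r cosθ/√(L² − r² sin²θ)].
With r = 0.0492 m, L = 0.1703 m, θ = 146.6°: the bracketed kinematic factor |dx/dθ| = 0.020467 m.
ω = v/|dx/dθ| = 0.09/0.020467 = 4.3973 rad/s.

4.40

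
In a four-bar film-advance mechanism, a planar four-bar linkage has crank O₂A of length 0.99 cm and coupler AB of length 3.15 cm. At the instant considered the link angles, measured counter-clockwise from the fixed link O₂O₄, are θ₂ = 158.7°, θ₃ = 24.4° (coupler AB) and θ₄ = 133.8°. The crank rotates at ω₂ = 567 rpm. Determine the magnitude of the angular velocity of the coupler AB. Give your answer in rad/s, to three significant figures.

8.33

ω₂ = 59.38 rad/s (from 567 rpm).
Differentiating the loop-closure r₂e^{iθ₂}+r₃e^{iθ₃}=r₁+r₄e^{iθ₄} gives r₂ω₂e^{iθ₂}+r₃ω₃e^{iθ₃}=r₄ω₄e^{iθ₄}.
Eliminating the other unknown: ω₃ = r₂ω₂ sin(θ₄−θ₂) / [r₃ sin(θ₃−θ₄)].
Numerator sine = -0.42104; denominator sine = -0.94322.
Result = 0.0099·59.38·(-0.42104) / (0.0315·(-0.94322)) = +8.3299 rad/s; magnitude 8.3299 rad/s.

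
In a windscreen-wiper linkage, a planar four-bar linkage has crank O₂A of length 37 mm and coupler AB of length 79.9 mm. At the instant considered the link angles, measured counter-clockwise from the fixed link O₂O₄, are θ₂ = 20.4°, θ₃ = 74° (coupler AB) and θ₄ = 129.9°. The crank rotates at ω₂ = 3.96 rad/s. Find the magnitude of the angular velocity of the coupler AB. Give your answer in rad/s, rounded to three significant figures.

2.09

ω₂ = 3.96 rad/s
Differentiating the loop-closure r₂e^{iθ₂}+r₃e^{iθ₃}=r₁+r₄e^{iθ₄} gives r₂ω₂e^{iθ₂}+r₃ω₃e^{iθ₃}=r₄ω₄e^{iθ₄}.
Eliminating the other unknown: ω₃ = r₂ω₂ sin(θ₄−θ₂) / [r₃ sin(θ₃−θ₄)].
Numerator sine = +0.94264; denominator sine = -0.82806.
Result = 0.037·3.96·(+0.94264) / (0.0799·(-0.82806)) = -2.0875 rad/s; magnitude 2.0875 rad/s.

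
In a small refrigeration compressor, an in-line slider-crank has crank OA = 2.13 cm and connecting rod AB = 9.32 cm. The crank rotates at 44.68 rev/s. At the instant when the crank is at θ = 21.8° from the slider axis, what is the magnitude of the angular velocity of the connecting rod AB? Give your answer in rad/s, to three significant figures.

59.8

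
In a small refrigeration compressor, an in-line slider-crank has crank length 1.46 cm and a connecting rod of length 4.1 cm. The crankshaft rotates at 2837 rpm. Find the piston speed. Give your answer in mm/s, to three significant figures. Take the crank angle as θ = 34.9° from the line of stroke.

3220

ω = 2π·2837/60 = 297.1 rad/s
For an in-line slider-crank, x = r cosθ + √(L² − r² sin²θ), so v = −rω sinθ·[1 + r cosθ/√(L² − r² sin²θ)].
With r = 0.0146 m, L = 0.041 m, θ = 34.9°: √(L² − r² sin²θ) = 0.04014 m.
v = −0.0146·297.1·0.57215·[1 + 0.0146·0.82015/0.04014] = -3.222 m/s.
|v| = 3.222 m/s = 3222 mm/s.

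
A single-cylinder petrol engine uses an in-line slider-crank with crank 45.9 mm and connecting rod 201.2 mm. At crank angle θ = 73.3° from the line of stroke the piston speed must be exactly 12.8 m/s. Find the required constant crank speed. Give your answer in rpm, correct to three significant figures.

2610

For an in-line slider-crank, |v_piston| = rω|sinθ|·[1 + r cosθ/√(L² − r² sin²θ)].
With r = 0.0459 m, L = 0.2012 m, θ = 73.3°: the bracketed kinematic factor |dx/dθ| = 0.046918 m.
ω = v/|dx/dθ| = 12.8/0.046918 = 272.82 rad/s.
N = 60ω/(2π) = 2605.2 rpm.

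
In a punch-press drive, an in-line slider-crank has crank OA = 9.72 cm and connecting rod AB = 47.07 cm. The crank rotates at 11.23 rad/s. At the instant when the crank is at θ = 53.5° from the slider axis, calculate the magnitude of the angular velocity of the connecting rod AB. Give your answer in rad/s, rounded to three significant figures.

1.40

ω = 11.23 rad/s
The rod makes angle φ with the slider axis where L sinφ = r sinθ; differentiating, L cosφ·φ̇ = r ω cosθ.
L cosφ = √(L² − r² sin²θ) = 0.46417 m.
|ω_rod| = r ω |cosθ| / √(L² − r² sin²θ) = 0.0972·11.23·0.59482/0.46417 = 1.3988 rad/s.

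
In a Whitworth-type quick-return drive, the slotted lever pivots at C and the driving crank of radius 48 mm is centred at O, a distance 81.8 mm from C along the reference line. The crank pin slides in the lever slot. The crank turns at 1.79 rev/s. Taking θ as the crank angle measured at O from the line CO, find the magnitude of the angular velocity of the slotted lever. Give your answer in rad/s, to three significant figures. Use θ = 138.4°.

2.28

ω = 11.25 rad/s (from 1.79 rev/s).
Crank pin A relative to C: A = (d + r cosθ, r sinθ); lever angle φ = atan2(r sinθ, d + r cosθ).
Differentiating tanφ: φ̇ = rω(d cosθ + r)/(d² + r² + 2dr cosθ).
d² + r² + 2dr cosθ = |CA|² = 0.00312293 m²;  d cosθ + r = -0.01317 m.
|ω_lever| = |0.048·11.25·-0.01317| / 0.00312293 = 2.2766 rad/s.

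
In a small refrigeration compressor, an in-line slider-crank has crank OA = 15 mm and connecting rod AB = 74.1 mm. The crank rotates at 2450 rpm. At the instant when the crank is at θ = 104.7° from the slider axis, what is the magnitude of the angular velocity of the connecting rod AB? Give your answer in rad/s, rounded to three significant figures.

13.4

ω = 256.6 rad/s (converted from 2450 rpm).
The rod makes angle φ with the slider axis where L sinφ = r sinθ; differentiating, L cosφ·φ̇ = r ω cosθ.
L cosφ = √(L² − r² sin²θ) = 0.072666 m.
|ω_rod| = r ω |cosθ| / √(L² − r² sin²θ) = 0.015·256.6·0.25376/0.072666 = 13.439 rad/s.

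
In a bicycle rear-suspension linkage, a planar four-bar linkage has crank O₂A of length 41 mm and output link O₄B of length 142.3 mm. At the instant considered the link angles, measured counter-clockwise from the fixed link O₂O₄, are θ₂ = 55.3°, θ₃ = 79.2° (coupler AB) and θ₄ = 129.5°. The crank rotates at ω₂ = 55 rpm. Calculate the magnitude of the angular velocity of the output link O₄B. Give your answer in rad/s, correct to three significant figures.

0.874

ω₂ = 5.76 rad/s (from 55 rpm).
Differentiating the loop-closure r₂e^{iθ₂}+r₃e^{iθ₃}=r₁+r₄e^{iθ₄} gives r₂ω₂e^{iθ₂}+r₃ω₃e^{iθ₃}=r₄ω₄e^{iθ₄}.
Eliminating the other unknown: ω₄ = r₂ω₂ sin(θ₂−θ₃) / [r₄ sin(θ₄−θ₃)].
Numerator sine = -0.40514; denominator sine = +0.76940.
Result = 0.041·5.76·(-0.40514) / (0.1423·(+0.76940)) = -0.87383 rad/s; magnitude 0.87383 rad/s.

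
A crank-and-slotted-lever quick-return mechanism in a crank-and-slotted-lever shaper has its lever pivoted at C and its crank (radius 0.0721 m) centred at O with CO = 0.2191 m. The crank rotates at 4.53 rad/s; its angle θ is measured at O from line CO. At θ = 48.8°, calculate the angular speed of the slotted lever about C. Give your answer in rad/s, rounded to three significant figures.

0.955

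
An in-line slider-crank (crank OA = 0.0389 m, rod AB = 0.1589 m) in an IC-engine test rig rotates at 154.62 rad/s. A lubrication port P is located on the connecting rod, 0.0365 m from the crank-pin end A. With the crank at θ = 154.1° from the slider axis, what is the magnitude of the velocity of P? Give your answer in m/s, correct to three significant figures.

4.86

ω = 154.6 rad/s.  Crank-pin speed |V_A| = rω = 6.0147 m/s, perpendicular to OA.
Rod angle: sinφ = −(r/L) sinθ ⇒ φ = -6.139°; ω_rod = −rω cosθ/√(L²−r²sin²θ) = +34.247 rad/s.
V_P = V_A + ω_rod × AP, with AP = 0.0365 m along the rod.
Components: V_Px = −rω sinθ − a·ω_rod·sinφ = -2.4936 m/s;  V_Py = rω cosθ + a·ω_rod·cosφ = -4.1678 m/s.
|V_P| = √(V_Px² + V_Py²) = 4.8568 m/s.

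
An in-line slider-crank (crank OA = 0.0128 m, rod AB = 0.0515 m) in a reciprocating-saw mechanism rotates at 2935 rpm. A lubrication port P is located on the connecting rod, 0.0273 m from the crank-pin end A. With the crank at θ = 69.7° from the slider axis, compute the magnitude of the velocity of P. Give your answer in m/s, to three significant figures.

ω = 307.4 rad/s.  Crank-pin speed |V_A| = rω = 3.9341 m/s, perpendicular to OA.
Rod angle: sinφ = −(r/L) sinθ ⇒ φ = -13.480°; ω_rod = −rω cosθ/√(L²−r²sin²θ) = -27.253 rad/s.
V_P = V_A + ω_rod × AP, with AP = 0.0273 m along the rod.
Components: V_Px = −rω sinθ − a·ω_rod·sinφ = -3.8632 m/s;  V_Py = rω cosθ + a·ω_rod·cosφ = +0.64136 m/s.
|V_P| = √(V_Px² + V_Py²) = 3.9161 m/s.

3.92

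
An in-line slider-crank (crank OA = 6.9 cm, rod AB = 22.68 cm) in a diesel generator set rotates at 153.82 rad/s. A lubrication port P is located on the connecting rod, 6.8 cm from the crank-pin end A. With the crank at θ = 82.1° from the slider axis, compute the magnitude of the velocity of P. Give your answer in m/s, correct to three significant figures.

10.7

ω = 153.8 rad/s.  Crank-pin speed |V_A| = rω = 10.614 m/s, perpendicular to OA.
Rod angle: sinφ = −(r/L) sinθ ⇒ φ = -17.538°; ω_rod = −rω cosθ/√(L²−r²sin²θ) = -6.7456 rad/s.
V_P = V_A + ω_rod × AP, with AP = 0.068 m along the rod.
Components: V_Px = −rω sinθ − a·ω_rod·sinφ = -10.651 m/s;  V_Py = rω cosθ + a·ω_rod·cosφ = +1.0214 m/s.
|V_P| = √(V_Px² + V_Py²) = 10.7 m/s.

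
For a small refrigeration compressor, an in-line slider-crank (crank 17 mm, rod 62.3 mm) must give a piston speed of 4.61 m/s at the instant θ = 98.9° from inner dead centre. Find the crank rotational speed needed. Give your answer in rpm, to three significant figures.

2740

For an in-line slider-crank, |v_piston| = rω|sinθ|·[1 + r cosθ/√(L² − r² sin²θ)].
With r = 0.017 m, L = 0.0623 m, θ = 98.9°: the bracketed kinematic factor |dx/dθ| = 0.016059 m.
ω = v/|dx/dθ| = 4.61/0.016059 = 287.07 rad/s.
N = 60ω/(2π) = 2741.3 rpm.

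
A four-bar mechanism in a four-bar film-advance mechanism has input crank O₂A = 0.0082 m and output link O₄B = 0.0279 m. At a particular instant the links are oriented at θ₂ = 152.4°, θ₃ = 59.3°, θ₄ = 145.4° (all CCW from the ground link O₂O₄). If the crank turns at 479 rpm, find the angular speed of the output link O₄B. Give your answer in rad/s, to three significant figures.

14.8

ω₂ = 50.16 rad/s (from 479 rpm).
Differentiating the loop-closure r₂e^{iθ₂}+r₃e^{iθ₃}=r₁+r₄e^{iθ₄} gives r₂ω₂e^{iθ₂}+r₃ω₃e^{iθ₃}=r₄ω₄e^{iθ₄}.
Eliminating the other unknown: ω₄ = r₂ω₂ sin(θ₂−θ₃) / [r₄ sin(θ₄−θ₃)].
Numerator sine = +0.99854; denominator sine = +0.99768.
Result = 0.0082·50.16·(+0.99854) / (0.0279·(+0.99768)) = +14.755 rad/s; magnitude 14.755 rad/s.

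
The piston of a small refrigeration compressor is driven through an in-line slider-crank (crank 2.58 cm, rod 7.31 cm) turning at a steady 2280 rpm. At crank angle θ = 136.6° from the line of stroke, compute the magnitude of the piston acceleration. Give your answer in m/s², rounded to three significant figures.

1020

ω = 2π·2280/60 = 238.8 rad/s
x(θ) = r cosθ + √(L² − r² sin²θ); with ω constant, a = ω²·d²x/dθ².
d²x/dθ² = −r cosθ − r²(cos2θ)/√u − r⁴ sin²2θ/(4u^{3/2}),  u = L² − r² sin²θ = 0.00502937 m².
Substituting r = 0.0258 m, L = 0.0731 m, θ = 136.6°: d²x/dθ² = +0.017912 m.
a = ω²·d²x/dθ² = (238.8)²·(+0.017912) = +1021.1 m/s²;  |a| = 1021.1 m/s².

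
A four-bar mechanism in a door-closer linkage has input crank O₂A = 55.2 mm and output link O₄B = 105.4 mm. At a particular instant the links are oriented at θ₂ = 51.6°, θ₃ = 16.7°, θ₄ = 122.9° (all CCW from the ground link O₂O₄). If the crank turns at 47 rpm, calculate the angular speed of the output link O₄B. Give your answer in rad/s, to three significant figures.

ω₂ = 4.922 rad/s (from 47 rpm).
Differentiating the loop-closure r₂e^{iθ₂}+r₃e^{iθ₃}=r₁+r₄e^{iθ₄} gives r₂ω₂e^{iθ₂}+r₃ω₃e^{iθ₃}=r₄ω₄e^{iθ₄}.
Eliminating the other unknown: ω₄ = r₂ω₂ sin(θ₂−θ₃) / [r₄ sin(θ₄−θ₃)].
Numerator sine = +0.57215; denominator sine = +0.96029.
Result = 0.0552·4.922·(+0.57215) / (0.1054·(+0.96029)) = +1.5358 rad/s; magnitude 1.5358 rad/s.

1.54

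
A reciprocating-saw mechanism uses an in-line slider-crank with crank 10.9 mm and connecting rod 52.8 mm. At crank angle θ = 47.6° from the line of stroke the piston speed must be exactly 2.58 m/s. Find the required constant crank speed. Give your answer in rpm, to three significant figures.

2680

For an in-line slider-crank, |v_piston| = rω|sinθ|·[1 + r cosθ/√(L² − r² sin²θ)].
With r = 0.0109 m, L = 0.0528 m, θ = 47.6°: the bracketed kinematic factor |dx/dθ| = 0.0091829 m.
ω = v/|dx/dθ| = 2.58/0.0091829 = 280.96 rad/s.
N = 60ω/(2π) = 2682.9 rpm.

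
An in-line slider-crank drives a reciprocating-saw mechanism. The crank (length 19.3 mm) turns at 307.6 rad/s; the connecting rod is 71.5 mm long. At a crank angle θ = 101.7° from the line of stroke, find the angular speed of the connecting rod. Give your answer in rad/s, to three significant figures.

17.5

ω = 307.6 rad/s
The rod makes angle φ with the slider axis where L sinφ = r sinθ; differentiating, L cosφ·φ̇ = r ω cosθ.
L cosφ = √(L² − r² sin²θ) = 0.068957 m.
|ω_rod| = r ω |cosθ| / √(L² − r² sin²θ) = 0.0193·307.6·0.20279/0.068957 = 17.458 rad/s.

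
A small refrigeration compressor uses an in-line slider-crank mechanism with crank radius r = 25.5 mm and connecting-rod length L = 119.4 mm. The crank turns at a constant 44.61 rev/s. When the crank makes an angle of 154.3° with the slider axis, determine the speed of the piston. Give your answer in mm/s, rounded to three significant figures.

ω = 2π·44.6 = 280.3 rad/s
For an in-line slider-crank, x = r cosθ + √(L² − r² sin²θ), so v = −rω sinθ·[1 + r cosθ/√(L² − r² sin²θ)].
With r = 0.0255 m, L = 0.1194 m, θ = 154.3°: √(L² − r² sin²θ) = 0.11889 m.
v = −0.0255·280.3·0.43366·[1 + 0.0255·-0.90108/0.11889] = -2.5005 m/s.
|v| = 2.5005 m/s = 2500.5 mm/s.

2500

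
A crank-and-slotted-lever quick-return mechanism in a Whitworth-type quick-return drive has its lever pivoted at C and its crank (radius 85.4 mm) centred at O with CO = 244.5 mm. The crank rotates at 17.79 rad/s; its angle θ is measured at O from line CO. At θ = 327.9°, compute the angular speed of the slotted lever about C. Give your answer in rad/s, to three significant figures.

4.34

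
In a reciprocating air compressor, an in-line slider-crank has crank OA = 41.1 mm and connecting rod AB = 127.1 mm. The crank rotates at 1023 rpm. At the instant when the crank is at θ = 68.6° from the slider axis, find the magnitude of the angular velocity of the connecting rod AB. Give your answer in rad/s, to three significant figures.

ω = 107.1 rad/s (converted from 1023 rpm).
The rod makes angle φ with the slider axis where L sinφ = r sinθ; differentiating, L cosφ·φ̇ = r ω cosθ.
L cosφ = √(L² − r² sin²θ) = 0.1212 m.
|ω_rod| = r ω |cosθ| / √(L² − r² sin²θ) = 0.0411·107.1·0.36488/0.1212 = 13.255 rad/s.

13.3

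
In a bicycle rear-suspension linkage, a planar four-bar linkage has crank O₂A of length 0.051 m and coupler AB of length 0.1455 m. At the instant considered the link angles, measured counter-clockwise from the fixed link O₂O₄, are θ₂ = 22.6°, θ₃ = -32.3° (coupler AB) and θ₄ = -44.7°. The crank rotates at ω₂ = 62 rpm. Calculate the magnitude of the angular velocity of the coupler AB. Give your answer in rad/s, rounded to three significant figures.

ω₂ = 6.493 rad/s (from 62 rpm).
Differentiating the loop-closure r₂e^{iθ₂}+r₃e^{iθ₃}=r₁+r₄e^{iθ₄} gives r₂ω₂e^{iθ₂}+r₃ω₃e^{iθ₃}=r₄ω₄e^{iθ₄}.
Eliminating the other unknown: ω₃ = r₂ω₂ sin(θ₄−θ₂) / [r₃ sin(θ₃−θ₄)].
Numerator sine = -0.92254; denominator sine = +0.21474.
Result = 0.051·6.493·(-0.92254) / (0.1455·(+0.21474)) = -9.7771 rad/s; magnitude 9.7771 rad/s.

9.78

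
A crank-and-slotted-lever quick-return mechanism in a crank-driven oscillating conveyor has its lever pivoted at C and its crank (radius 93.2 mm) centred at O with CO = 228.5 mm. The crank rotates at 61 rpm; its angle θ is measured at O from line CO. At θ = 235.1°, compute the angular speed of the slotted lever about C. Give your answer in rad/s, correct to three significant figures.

0.612

ω = 6.388 rad/s (from 61 rpm).
Crank pin A relative to C: A = (d + r cosθ, r sinθ); lever angle φ = atan2(r sinθ, d + r cosθ).
Differentiating tanφ: φ̇ = rω(d cosθ + r)/(d² + r² + 2dr cosθ).
d² + r² + 2dr cosθ = |CA|² = 0.0365294 m²;  d cosθ + r = -0.037535 m.
|ω_lever| = |0.0932·6.388·-0.037535| / 0.0365294 = 0.61175 rad/s.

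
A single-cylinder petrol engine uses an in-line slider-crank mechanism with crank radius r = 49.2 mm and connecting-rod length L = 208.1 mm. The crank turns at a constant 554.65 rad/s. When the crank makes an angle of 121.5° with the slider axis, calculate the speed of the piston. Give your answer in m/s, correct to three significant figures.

20.3

ω = 554.6 rad/s
For an in-line slider-crank, x = r cosθ + √(L² − r² sin²θ), so v = −rω sinθ·[1 + r cosθ/√(L² − r² sin²θ)].
With r = 0.0492 m, L = 0.2081 m, θ = 121.5°: √(L² − r² sin²θ) = 0.20383 m.
v = −0.0492·554.6·0.85264·[1 + 0.0492·-0.52250/0.20383] = -20.333 m/s.
|v| = 20.333 m/s.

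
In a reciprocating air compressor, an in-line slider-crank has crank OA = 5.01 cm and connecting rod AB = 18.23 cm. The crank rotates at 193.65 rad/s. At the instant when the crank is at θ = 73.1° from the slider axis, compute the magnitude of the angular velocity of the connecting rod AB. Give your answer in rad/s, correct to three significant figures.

ω = 193.7 rad/s
The rod makes angle φ with the slider axis where L sinφ = r sinθ; differentiating, L cosφ·φ̇ = r ω cosθ.
L cosφ = √(L² − r² sin²θ) = 0.17588 m.
|ω_rod| = r ω |cosθ| / √(L² − r² sin²θ) = 0.0501·193.7·0.29070/0.17588 = 16.035 rad/s.

16.0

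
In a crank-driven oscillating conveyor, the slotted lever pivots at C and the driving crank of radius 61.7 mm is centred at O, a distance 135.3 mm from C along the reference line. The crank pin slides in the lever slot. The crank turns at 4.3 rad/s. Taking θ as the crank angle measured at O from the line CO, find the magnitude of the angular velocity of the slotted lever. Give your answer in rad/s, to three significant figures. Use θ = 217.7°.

ω = 4.3 rad/s
Crank pin A relative to C: A = (d + r cosθ, r sinθ); lever angle φ = atan2(r sinθ, d + r cosθ).
Differentiating tanφ: φ̇ = rω(d cosθ + r)/(d² + r² + 2dr cosθ).
d² + r² + 2dr cosθ = |CA|² = 0.0089027 m²;  d cosθ + r = -0.045353 m.
|ω_lever| = |0.0617·4.3·-0.045353| / 0.0089027 = 1.3516 rad/s.

1.35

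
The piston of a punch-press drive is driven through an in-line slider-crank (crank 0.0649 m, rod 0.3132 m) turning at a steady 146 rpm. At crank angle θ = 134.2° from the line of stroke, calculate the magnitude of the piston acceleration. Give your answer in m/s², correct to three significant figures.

ω = 2π·146/60 = 15.29 rad/s
x(θ) = r cosθ + √(L² − r² sin²θ); with ω constant, a = ω²·d²x/dθ².
d²x/dθ² = −r cosθ − r²(cos2θ)/√u − r⁴ sin²2θ/(4u^{3/2}),  u = L² − r² sin²θ = 0.0959294 m².
Substituting r = 0.0649 m, L = 0.3132 m, θ = 134.2°: d²x/dθ² = +0.045477 m.
a = ω²·d²x/dθ² = (15.29)²·(+0.045477) = +10.63 m/s²;  |a| = 10.63 m/s².

10.6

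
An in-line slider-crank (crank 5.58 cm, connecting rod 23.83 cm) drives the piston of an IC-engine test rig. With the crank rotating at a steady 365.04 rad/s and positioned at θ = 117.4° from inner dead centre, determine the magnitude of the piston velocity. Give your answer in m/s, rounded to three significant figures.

ω = 365 rad/s
For an in-line slider-crank, x = r cosθ + √(L² − r² sin²θ), so v = −rω sinθ·[1 + r cosθ/√(L² − r² sin²θ)].
With r = 0.0558 m, L = 0.2383 m, θ = 117.4°: √(L² − r² sin²θ) = 0.23309 m.
v = −0.0558·365·0.88782·[1 + 0.0558·-0.46020/0.23309] = -16.092 m/s.
|v| = 16.092 m/s.

16.1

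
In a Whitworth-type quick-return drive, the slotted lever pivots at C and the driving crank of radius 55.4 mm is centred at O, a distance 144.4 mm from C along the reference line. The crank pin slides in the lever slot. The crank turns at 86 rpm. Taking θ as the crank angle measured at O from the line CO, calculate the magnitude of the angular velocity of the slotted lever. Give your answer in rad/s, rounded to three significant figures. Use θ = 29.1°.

2.39

ω = 9.006 rad/s (from 86 rpm).
Crank pin A relative to C: A = (d + r cosθ, r sinθ); lever angle φ = atan2(r sinθ, d + r cosθ).
Differentiating tanφ: φ̇ = rω(d cosθ + r)/(d² + r² + 2dr cosθ).
d² + r² + 2dr cosθ = |CA|² = 0.0379005 m²;  d cosθ + r = +0.18157 m.
|ω_lever| = |0.0554·9.006·+0.18157| / 0.0379005 = 2.3902 rad/s.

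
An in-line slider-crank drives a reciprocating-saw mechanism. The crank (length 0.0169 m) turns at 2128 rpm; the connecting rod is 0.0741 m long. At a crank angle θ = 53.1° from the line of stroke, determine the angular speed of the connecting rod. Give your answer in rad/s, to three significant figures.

31.0

ω = 222.8 rad/s (converted from 2128 rpm).
The rod makes angle φ with the slider axis where L sinφ = r sinθ; differentiating, L cosφ·φ̇ = r ω cosθ.
L cosφ = √(L² − r² sin²θ) = 0.072857 m.
|ω_rod| = r ω |cosθ| / √(L² − r² sin²θ) = 0.0169·222.8·0.60042/0.072857 = 31.036 rad/s.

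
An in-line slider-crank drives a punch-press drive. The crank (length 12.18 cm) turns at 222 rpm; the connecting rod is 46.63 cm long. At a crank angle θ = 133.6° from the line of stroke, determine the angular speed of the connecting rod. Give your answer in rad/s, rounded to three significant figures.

4.26

ω = 23.25 rad/s (converted from 222 rpm).
The rod makes angle φ with the slider axis where L sinφ = r sinθ; differentiating, L cosφ·φ̇ = r ω cosθ.
L cosφ = √(L² − r² sin²θ) = 0.45788 m.
|ω_rod| = r ω |cosθ| / √(L² − r² sin²θ) = 0.1218·23.25·0.68962/0.45788 = 4.2647 rad/s.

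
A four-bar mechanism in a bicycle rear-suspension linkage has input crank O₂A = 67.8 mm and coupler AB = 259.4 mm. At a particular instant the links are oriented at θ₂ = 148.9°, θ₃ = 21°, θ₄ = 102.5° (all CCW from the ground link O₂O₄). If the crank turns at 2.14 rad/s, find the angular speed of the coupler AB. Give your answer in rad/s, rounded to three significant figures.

ω₂ = 2.14 rad/s
Differentiating the loop-closure r₂e^{iθ₂}+r₃e^{iθ₃}=r₁+r₄e^{iθ₄} gives r₂ω₂e^{iθ₂}+r₃ω₃e^{iθ₃}=r₄ω₄e^{iθ₄}.
Eliminating the other unknown: ω₃ = r₂ω₂ sin(θ₄−θ₂) / [r₃ sin(θ₃−θ₄)].
Numerator sine = -0.72417; denominator sine = -0.98902.
Result = 0.0678·2.14·(-0.72417) / (0.2594·(-0.98902)) = +0.40955 rad/s; magnitude 0.40955 rad/s.

0.410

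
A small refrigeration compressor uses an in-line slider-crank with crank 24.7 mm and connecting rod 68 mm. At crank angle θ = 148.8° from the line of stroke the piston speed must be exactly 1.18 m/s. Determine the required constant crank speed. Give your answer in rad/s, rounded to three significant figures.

For an in-line slider-crank, |v_piston| = rω|sinθ|·[1 + r cosθ/√(L² − r² sin²θ)].
With r = 0.0247 m, L = 0.068 m, θ = 148.8°: the bracketed kinematic factor |dx/dθ| = 0.0087475 m.
ω = v/|dx/dθ| = 1.18/0.0087475 = 134.9 rad/s.

135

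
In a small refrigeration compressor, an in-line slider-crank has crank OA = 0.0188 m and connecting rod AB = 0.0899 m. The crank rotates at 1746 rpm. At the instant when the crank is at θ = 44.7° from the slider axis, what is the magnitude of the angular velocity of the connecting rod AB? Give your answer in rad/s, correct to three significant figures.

27.5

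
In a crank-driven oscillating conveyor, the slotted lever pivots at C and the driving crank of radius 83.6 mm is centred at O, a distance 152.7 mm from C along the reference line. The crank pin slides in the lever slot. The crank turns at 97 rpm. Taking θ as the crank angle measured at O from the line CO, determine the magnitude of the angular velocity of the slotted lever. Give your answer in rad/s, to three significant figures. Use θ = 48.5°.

3.32

ω = 10.16 rad/s (from 97 rpm).
Crank pin A relative to C: A = (d + r cosθ, r sinθ); lever angle φ = atan2(r sinθ, d + r cosθ).
Differentiating tanφ: φ̇ = rω(d cosθ + r)/(d² + r² + 2dr cosθ).
d² + r² + 2dr cosθ = |CA|² = 0.0472239 m²;  d cosθ + r = +0.18478 m.
|ω_lever| = |0.0836·10.16·+0.18478| / 0.0472239 = 3.3228 rad/s.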